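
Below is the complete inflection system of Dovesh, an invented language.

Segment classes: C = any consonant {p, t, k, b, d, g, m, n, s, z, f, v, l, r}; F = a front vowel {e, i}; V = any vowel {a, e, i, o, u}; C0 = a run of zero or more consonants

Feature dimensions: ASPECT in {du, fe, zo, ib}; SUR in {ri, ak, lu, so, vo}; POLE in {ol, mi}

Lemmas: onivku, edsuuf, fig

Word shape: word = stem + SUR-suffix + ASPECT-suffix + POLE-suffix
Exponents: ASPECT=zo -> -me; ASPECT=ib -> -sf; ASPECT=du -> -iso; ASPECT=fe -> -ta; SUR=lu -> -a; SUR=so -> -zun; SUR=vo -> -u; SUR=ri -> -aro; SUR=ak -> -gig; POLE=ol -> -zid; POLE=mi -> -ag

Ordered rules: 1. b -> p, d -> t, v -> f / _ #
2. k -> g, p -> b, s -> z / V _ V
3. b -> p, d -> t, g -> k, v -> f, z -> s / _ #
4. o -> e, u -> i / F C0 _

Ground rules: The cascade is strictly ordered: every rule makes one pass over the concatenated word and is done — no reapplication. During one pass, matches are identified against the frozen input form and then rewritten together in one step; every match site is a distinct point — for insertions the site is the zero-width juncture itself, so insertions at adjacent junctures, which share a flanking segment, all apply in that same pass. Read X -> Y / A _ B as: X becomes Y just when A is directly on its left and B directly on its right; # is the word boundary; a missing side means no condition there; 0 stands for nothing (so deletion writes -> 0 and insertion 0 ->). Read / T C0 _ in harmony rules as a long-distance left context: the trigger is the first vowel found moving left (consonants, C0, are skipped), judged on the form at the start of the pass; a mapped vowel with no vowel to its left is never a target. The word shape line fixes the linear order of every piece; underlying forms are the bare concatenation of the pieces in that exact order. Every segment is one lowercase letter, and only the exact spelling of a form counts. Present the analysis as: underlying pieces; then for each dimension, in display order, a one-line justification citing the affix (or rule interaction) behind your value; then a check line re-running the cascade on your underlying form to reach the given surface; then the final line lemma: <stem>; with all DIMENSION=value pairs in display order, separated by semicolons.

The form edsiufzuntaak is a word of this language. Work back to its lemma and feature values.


underlying: edsuuf-zun-ta-ag
ASPECT=fe - signalled by the affix -ta
SUR=so - signalled by the affix -zun
POLE=mi - signalled by the affix -ag
check: edsuufzuntaag -> edsuufzuntaag -> edsuufzuntaag -> edsuufzuntaak -> edsiufzuntaak
lemma: edsuuf; ASPECT=fe; SUR=so; POLE=mi


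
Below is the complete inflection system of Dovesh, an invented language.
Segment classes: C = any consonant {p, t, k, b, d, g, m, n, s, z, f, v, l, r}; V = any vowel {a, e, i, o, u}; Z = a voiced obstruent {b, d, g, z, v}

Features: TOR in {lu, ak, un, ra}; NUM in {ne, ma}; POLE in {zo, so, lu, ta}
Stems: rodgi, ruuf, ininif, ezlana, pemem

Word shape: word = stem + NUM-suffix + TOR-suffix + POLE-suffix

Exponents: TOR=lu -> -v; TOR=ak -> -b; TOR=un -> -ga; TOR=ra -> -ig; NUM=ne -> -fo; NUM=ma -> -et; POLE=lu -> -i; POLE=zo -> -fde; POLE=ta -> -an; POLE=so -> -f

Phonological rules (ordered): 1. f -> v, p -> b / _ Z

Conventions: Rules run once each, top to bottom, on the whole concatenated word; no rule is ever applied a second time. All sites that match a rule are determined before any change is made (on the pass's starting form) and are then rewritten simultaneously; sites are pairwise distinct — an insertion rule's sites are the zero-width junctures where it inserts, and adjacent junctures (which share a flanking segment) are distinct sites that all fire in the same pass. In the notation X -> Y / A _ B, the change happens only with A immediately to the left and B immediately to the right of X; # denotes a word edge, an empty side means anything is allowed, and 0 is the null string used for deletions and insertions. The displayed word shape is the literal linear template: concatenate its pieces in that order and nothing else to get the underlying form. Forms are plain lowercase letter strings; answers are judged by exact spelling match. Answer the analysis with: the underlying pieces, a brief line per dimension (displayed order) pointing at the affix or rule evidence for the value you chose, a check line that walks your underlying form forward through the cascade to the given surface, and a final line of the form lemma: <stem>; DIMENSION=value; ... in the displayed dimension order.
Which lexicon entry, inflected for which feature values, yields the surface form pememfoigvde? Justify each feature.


underlying: pemem-fo-ig-fde
TOR=ra - signalled by the affix -ig
NUM=ne - signalled by the affix -fo
POLE=zo - signalled by the affix -fde
check: pememfoigfde -> pememfoigvde
lemma: pemem; TOR=ra; NUM=ne; POLE=zo


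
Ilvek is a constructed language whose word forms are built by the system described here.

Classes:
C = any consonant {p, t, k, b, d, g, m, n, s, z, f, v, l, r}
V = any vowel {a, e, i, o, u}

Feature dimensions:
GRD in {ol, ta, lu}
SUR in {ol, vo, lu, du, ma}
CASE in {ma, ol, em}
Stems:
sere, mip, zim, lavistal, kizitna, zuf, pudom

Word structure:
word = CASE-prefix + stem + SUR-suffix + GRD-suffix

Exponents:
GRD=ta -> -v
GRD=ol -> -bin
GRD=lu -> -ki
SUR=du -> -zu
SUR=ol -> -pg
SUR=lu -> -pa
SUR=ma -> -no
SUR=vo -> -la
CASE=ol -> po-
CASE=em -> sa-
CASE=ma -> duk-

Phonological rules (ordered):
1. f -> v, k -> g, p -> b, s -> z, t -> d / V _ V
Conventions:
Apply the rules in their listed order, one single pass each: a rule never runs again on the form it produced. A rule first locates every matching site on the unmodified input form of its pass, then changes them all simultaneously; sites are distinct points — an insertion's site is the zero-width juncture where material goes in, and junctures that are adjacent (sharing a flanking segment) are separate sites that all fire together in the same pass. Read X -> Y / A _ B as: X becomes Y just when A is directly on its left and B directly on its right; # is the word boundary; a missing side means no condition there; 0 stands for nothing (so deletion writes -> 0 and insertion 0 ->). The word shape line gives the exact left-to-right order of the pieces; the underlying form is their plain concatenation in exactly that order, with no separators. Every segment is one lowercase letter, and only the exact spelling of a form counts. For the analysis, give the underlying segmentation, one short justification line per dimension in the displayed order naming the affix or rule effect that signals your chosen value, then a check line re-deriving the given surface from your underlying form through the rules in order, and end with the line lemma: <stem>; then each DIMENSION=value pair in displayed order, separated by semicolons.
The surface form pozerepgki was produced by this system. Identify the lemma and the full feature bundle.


underlying: po-sere-pg-ki
GRD=lu - signalled by the affix -ki
SUR=ol - signalled by the affix -pg
CASE=ol - signalled by the affix po-
check: poserepgki -> pozerepgki
lemma: sere; GRD=lu; SUR=ol; CASE=ol


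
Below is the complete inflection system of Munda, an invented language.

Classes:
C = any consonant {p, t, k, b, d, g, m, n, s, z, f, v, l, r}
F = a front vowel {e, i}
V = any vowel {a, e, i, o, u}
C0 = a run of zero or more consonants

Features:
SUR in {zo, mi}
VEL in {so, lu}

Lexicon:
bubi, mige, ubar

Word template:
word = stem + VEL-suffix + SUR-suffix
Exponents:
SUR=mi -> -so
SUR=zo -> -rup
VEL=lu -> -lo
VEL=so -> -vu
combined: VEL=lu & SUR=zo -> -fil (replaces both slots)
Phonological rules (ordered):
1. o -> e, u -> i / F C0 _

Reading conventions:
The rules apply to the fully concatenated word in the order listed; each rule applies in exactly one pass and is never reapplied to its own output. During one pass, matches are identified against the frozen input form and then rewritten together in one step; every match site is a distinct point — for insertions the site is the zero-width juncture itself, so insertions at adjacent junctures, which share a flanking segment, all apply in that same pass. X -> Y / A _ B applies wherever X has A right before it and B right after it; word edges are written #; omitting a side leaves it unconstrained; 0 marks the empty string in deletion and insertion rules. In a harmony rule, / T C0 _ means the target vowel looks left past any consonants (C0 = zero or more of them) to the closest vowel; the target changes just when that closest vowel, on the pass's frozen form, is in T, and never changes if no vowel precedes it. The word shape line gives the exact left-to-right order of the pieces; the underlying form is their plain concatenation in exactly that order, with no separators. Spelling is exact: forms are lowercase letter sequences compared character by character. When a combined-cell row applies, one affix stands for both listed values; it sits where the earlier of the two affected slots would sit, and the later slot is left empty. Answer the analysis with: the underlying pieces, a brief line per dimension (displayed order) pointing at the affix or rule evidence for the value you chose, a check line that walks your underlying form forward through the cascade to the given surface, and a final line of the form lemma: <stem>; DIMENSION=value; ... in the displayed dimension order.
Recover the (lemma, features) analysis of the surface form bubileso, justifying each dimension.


underlying: bubi-lo-so
SUR=mi - signalled by the affix -so
VEL=lu - signalled by the affix -lo
check: bubiloso -> bubileso
lemma: bubi; SUR=mi; VEL=lu


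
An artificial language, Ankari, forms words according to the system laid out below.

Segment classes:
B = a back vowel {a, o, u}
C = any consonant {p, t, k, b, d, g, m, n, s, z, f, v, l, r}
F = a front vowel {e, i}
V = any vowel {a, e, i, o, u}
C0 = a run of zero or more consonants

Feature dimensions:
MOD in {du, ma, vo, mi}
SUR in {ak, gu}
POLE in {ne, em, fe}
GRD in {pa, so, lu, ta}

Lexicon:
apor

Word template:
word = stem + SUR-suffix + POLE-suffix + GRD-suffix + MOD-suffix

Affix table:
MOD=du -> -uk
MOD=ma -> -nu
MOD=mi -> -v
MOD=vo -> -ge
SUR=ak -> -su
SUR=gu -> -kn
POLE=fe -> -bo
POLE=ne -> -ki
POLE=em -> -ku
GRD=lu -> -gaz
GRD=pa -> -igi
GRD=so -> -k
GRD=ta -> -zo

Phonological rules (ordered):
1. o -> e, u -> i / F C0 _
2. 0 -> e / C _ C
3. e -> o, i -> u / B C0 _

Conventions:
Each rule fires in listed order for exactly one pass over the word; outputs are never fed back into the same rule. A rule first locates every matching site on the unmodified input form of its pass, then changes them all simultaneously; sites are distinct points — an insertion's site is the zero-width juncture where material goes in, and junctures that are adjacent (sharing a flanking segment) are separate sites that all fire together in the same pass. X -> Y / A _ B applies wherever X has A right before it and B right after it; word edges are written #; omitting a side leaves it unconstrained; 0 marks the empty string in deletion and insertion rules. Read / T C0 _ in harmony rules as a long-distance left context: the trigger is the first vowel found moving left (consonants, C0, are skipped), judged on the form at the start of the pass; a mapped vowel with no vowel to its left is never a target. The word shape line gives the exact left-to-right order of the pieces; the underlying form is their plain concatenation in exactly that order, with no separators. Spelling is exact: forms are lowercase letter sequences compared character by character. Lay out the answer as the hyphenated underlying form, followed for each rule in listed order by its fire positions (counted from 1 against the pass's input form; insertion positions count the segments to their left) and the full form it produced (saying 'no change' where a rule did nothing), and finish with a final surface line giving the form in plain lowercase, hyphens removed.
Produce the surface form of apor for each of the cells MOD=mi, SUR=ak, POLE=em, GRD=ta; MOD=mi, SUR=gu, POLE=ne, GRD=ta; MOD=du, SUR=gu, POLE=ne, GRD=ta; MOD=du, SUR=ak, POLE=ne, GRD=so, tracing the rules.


cell MOD=mi, SUR=ak, POLE=em, GRD=ta:
underlying: apor-su-ku-zo-v
1. o -> e, u -> i / F C0 _: no change
2. 0 -> e / C _ C: inserts after position(s) 4: aporesukuzov
3. e -> o, i -> u / B C0 _: fires at position(s) 5: aporosukuzov
surface: aporosukuzov

cell MOD=mi, SUR=gu, POLE=ne, GRD=ta:
underlying: apor-kn-ki-zo-v
1. o -> e, u -> i / F C0 _: fires at position(s) 10: aporknkizev
2. 0 -> e / C _ C: inserts after position(s) 4, 5, 6: aporekenekizev
3. e -> o, i -> u / B C0 _: fires at position(s) 5: aporokenekizev
surface: aporokenekizev

cell MOD=du, SUR=gu, POLE=ne, GRD=ta:
underlying: apor-kn-ki-zo-uk
1. o -> e, u -> i / F C0 _: fires at position(s) 10: aporknkizeuk
2. 0 -> e / C _ C: inserts after position(s) 4, 5, 6: aporekenekizeuk
3. e -> o, i -> u / B C0 _: fires at position(s) 5: aporokenekizeuk
surface: aporokenekizeuk

cell MOD=du, SUR=ak, POLE=ne, GRD=so:
underlying: apor-su-ki-k-uk
1. o -> e, u -> i / F C0 _: fires at position(s) 10: aporsukikik
2. 0 -> e / C _ C: inserts after position(s) 4: aporesukikik
3. e -> o, i -> u / B C0 _: fires at position(s) 5, 9: aporosukukik
surface: aporosukukik


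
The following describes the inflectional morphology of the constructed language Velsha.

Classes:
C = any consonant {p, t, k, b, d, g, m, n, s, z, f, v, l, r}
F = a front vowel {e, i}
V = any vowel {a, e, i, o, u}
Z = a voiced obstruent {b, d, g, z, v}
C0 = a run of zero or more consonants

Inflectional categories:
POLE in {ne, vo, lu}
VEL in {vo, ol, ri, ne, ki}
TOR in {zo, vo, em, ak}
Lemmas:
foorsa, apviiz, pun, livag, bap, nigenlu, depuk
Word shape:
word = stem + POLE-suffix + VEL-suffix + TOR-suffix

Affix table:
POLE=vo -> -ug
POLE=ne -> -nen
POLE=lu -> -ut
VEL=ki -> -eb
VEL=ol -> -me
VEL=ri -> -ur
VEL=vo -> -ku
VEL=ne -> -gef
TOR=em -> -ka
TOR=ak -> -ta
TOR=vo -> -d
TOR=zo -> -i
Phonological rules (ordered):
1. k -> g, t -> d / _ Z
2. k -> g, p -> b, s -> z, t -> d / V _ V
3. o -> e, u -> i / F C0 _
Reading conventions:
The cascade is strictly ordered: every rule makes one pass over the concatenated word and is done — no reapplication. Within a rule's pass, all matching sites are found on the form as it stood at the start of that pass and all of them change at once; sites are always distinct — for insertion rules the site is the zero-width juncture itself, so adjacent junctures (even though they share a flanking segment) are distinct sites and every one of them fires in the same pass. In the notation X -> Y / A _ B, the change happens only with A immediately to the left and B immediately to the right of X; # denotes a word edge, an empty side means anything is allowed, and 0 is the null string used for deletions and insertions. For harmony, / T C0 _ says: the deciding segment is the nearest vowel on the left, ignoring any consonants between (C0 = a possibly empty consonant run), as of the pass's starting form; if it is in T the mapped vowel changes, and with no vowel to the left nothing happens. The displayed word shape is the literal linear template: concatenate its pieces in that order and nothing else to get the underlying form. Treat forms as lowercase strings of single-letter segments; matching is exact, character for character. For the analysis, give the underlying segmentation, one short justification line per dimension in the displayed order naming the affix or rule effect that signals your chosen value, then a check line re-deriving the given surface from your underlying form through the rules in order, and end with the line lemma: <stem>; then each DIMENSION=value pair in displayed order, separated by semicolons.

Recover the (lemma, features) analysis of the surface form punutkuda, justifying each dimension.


underlying: pun-ut-ku-ta
POLE=lu - signalled by the affix -ut
VEL=vo - signalled by the affix -ku
TOR=ak - signalled by the affix -ta
check: punutkuta -> punutkuta -> punutkuda -> punutkuda
lemma: pun; POLE=lu; VEL=vo; TOR=ak


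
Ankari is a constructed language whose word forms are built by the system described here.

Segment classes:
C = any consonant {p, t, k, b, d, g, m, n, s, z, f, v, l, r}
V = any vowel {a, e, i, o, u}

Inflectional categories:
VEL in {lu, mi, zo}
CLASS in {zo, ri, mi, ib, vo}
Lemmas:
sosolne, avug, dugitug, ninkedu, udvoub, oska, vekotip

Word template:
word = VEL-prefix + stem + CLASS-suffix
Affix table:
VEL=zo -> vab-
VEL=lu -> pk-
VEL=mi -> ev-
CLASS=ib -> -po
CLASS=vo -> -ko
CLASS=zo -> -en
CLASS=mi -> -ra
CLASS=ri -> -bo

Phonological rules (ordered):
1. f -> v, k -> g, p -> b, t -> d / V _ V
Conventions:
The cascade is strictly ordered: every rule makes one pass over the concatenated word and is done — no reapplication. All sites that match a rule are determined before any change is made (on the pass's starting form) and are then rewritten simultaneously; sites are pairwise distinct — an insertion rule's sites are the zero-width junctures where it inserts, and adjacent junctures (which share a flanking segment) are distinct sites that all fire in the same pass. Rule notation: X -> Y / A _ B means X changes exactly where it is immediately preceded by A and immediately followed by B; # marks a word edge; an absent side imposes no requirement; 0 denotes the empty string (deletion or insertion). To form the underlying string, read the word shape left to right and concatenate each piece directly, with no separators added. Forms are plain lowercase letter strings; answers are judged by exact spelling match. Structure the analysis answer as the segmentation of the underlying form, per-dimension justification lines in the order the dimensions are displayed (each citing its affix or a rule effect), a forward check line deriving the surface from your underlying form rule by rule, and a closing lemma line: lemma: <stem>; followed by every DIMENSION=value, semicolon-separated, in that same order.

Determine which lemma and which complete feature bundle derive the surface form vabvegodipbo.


underlying: vab-vekotip-bo
VEL=zo - signalled by the affix vab-
CLASS=ri - signalled by the affix -bo
check: vabvekotipbo -> vabvegodipbo
lemma: vekotip; VEL=zo; CLASS=ri


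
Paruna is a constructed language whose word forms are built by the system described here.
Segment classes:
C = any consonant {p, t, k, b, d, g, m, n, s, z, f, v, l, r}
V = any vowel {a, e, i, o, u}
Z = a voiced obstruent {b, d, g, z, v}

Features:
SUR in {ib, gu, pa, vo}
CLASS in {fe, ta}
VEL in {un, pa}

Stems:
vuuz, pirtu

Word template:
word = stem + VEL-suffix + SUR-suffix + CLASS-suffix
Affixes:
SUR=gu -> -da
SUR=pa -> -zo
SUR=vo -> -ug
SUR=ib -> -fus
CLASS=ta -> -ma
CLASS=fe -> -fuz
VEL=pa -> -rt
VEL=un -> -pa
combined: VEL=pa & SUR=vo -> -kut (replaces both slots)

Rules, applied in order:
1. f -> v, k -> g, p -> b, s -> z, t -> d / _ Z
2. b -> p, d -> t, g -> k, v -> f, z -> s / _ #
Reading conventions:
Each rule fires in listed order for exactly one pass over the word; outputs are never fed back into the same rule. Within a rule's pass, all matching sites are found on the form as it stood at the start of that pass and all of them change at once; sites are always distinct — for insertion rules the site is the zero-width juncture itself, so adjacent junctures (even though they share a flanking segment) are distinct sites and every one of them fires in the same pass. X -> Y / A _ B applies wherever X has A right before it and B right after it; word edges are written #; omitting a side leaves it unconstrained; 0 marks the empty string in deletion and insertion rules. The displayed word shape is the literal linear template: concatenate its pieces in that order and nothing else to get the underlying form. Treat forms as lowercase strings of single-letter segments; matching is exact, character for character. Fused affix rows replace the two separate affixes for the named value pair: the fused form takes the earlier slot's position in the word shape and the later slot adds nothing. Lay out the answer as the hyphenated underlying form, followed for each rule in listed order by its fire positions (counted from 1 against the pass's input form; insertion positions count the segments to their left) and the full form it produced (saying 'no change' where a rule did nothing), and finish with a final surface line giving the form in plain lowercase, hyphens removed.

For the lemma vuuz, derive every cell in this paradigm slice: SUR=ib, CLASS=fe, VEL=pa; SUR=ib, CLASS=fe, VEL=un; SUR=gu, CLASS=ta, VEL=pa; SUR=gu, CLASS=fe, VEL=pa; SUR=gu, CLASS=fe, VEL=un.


cell SUR=ib, CLASS=fe, VEL=pa:
underlying: vuuz-rt-fus-fuz
1. f -> v, k -> g, p -> b, s -> z, t -> d / _ Z: no change
2. b -> p, d -> t, g -> k, v -> f, z -> s / _ #: fires at position(s) 12: vuuzrtfusfus
surface: vuuzrtfusfus

cell SUR=ib, CLASS=fe, VEL=un:
underlying: vuuz-pa-fus-fuz
1. f -> v, k -> g, p -> b, s -> z, t -> d / _ Z: no change
2. b -> p, d -> t, g -> k, v -> f, z -> s / _ #: fires at position(s) 12: vuuzpafusfus
surface: vuuzpafusfus

cell SUR=gu, CLASS=ta, VEL=pa:
underlying: vuuz-rt-da-ma
1. f -> v, k -> g, p -> b, s -> z, t -> d / _ Z: fires at position(s) 6: vuuzrddama
2. b -> p, d -> t, g -> k, v -> f, z -> s / _ #: no change
surface: vuuzrddama

cell SUR=gu, CLASS=fe, VEL=pa:
underlying: vuuz-rt-da-fuz
1. f -> v, k -> g, p -> b, s -> z, t -> d / _ Z: fires at position(s) 6: vuuzrddafuz
2. b -> p, d -> t, g -> k, v -> f, z -> s / _ #: fires at position(s) 11: vuuzrddafus
surface: vuuzrddafus

cell SUR=gu, CLASS=fe, VEL=un:
underlying: vuuz-pa-da-fuz
1. f -> v, k -> g, p -> b, s -> z, t -> d / _ Z: no change
2. b -> p, d -> t, g -> k, v -> f, z -> s / _ #: fires at position(s) 11: vuuzpadafus
surface: vuuzpadafus


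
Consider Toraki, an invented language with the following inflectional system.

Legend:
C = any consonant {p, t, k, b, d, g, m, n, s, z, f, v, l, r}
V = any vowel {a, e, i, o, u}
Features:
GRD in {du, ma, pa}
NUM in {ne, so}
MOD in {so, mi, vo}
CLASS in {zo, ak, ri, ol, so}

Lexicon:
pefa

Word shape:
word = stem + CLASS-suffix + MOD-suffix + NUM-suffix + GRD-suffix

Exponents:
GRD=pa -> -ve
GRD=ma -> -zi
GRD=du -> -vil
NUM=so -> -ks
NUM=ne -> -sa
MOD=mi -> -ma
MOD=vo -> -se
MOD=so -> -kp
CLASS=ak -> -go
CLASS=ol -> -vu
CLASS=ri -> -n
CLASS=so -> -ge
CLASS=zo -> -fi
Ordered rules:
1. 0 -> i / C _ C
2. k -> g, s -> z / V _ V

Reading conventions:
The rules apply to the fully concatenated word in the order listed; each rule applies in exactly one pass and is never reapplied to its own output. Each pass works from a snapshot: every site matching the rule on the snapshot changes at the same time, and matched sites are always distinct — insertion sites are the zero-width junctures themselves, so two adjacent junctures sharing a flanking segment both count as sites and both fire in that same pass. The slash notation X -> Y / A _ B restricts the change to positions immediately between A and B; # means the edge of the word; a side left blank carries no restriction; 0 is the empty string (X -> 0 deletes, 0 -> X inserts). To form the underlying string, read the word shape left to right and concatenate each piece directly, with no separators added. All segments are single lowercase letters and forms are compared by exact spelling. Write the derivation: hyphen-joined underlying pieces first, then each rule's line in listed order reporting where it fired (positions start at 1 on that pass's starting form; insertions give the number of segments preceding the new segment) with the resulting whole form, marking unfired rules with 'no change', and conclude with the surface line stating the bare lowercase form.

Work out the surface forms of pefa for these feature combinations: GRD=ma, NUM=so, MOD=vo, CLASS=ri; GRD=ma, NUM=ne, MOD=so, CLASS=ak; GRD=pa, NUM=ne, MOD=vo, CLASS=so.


cell GRD=ma, NUM=so, MOD=vo, CLASS=ri:
underlying: pefa-n-se-ks-zi
1. 0 -> i / C _ C: inserts after position(s) 5, 8, 9: pefanisekisizi
2. k -> g, s -> z / V _ V: fires at position(s) 7, 9, 11: pefanizegizizi
surface: pefanizegizizi

cell GRD=ma, NUM=ne, MOD=so, CLASS=ak:
underlying: pefa-go-kp-sa-zi
1. 0 -> i / C _ C: inserts after position(s) 7, 8: pefagokipisazi
2. k -> g, s -> z / V _ V: fires at position(s) 7, 11: pefagogipizazi
surface: pefagogipizazi

cell GRD=pa, NUM=ne, MOD=vo, CLASS=so:
underlying: pefa-ge-se-sa-ve
1. 0 -> i / C _ C: no change
2. k -> g, s -> z / V _ V: fires at position(s) 7, 9: pefagezezave
surface: pefagezezave


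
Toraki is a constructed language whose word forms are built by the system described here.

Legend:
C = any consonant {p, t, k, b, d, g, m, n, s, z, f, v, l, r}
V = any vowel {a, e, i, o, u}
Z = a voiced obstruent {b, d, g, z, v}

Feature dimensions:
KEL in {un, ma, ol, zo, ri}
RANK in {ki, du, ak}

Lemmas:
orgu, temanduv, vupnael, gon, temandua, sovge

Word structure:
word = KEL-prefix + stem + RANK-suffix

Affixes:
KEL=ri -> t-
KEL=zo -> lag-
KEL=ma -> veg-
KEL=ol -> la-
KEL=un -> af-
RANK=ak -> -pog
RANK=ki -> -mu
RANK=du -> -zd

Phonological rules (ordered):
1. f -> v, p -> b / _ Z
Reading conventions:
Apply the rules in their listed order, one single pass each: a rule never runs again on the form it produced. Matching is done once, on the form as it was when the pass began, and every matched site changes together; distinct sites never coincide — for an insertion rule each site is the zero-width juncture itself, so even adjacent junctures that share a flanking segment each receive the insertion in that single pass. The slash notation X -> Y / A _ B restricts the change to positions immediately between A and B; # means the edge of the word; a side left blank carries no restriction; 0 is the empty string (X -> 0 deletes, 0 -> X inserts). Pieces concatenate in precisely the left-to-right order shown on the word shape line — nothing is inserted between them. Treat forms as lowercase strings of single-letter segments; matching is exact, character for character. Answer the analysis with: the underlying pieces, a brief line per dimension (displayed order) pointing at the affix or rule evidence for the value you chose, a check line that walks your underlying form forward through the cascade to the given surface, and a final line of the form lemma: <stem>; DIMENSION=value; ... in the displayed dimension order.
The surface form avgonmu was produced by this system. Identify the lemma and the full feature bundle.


underlying: af-gon-mu
KEL=un - signalled by the affix af-
RANK=ki - signalled by the affix -mu
check: afgonmu -> avgonmu
lemma: gon; KEL=un; RANK=ki


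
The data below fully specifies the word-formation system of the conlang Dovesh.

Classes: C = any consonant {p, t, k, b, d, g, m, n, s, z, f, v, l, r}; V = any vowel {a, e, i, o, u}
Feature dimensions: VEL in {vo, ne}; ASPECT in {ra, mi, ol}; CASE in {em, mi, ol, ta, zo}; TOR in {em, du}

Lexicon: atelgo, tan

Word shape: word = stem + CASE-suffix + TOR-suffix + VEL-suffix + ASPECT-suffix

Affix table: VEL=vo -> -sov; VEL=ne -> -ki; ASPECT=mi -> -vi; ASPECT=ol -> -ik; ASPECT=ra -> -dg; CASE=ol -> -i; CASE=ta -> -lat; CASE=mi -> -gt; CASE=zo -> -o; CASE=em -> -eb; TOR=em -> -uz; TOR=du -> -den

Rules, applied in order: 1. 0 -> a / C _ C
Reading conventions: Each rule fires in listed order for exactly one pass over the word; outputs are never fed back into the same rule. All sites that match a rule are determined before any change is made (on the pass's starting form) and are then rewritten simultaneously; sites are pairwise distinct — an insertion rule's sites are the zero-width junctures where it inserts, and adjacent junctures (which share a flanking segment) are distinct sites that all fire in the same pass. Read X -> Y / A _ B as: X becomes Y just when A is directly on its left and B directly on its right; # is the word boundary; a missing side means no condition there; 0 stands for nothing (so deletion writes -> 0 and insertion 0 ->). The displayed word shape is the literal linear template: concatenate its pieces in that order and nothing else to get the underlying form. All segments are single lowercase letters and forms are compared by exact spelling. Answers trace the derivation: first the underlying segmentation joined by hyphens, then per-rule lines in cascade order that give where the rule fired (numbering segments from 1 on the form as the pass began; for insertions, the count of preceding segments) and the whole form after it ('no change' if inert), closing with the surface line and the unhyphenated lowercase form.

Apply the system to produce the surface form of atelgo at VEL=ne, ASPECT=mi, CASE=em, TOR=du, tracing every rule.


underlying: atelgo-eb-den-ki-vi
1. 0 -> a / C _ C: inserts after position(s) 4, 8, 11: atelagoebadenakivi
surface: atelagoebadenakivi


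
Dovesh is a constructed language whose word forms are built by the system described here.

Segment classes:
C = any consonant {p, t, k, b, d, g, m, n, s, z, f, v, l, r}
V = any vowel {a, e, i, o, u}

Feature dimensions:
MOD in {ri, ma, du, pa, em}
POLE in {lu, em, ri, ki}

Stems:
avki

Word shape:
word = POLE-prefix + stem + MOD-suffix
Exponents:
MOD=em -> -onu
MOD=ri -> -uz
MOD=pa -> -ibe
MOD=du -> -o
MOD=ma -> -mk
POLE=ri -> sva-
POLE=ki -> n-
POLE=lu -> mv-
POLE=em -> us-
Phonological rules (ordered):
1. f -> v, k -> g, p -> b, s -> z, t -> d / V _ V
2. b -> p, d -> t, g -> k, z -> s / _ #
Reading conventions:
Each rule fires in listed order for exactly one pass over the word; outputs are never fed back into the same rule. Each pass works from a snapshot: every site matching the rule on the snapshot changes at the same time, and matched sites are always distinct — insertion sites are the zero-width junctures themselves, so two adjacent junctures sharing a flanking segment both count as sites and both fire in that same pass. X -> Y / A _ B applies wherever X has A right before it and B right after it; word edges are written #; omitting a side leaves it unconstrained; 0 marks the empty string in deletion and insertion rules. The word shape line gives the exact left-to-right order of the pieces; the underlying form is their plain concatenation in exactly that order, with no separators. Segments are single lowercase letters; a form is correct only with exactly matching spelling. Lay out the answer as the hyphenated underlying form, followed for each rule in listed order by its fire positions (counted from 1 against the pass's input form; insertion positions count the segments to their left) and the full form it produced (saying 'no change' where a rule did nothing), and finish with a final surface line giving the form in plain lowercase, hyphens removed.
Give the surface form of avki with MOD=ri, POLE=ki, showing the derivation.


underlying: n-avki-uz
1. f -> v, k -> g, p -> b, s -> z, t -> d / V _ V: no change
2. b -> p, d -> t, g -> k, z -> s / _ #: fires at position(s) 7: navkius
surface: navkius


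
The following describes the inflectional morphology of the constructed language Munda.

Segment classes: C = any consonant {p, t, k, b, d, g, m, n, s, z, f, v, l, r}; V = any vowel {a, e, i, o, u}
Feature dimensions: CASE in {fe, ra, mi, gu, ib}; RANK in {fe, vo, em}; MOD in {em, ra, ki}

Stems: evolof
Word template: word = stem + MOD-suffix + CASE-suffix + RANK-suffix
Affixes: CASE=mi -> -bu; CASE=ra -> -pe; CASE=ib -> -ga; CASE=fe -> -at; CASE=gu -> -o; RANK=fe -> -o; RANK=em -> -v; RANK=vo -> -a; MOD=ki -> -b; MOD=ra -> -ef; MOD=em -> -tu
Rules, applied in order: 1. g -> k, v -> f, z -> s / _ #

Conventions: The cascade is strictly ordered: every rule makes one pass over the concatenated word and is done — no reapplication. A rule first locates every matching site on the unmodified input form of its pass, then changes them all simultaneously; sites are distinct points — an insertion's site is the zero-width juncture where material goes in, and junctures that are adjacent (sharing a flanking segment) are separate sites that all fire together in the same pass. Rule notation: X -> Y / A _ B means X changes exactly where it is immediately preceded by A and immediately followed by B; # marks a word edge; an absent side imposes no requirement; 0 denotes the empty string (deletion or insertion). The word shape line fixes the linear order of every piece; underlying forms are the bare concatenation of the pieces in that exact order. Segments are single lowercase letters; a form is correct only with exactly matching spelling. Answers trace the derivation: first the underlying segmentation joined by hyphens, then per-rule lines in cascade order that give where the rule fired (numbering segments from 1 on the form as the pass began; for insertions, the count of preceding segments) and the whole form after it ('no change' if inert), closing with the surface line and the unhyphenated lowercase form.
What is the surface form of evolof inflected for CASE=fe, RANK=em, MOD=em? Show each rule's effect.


underlying: evolof-tu-at-v
1. g -> k, v -> f, z -> s / _ #: fires at position(s) 11: evoloftuatf
surface: evoloftuatf


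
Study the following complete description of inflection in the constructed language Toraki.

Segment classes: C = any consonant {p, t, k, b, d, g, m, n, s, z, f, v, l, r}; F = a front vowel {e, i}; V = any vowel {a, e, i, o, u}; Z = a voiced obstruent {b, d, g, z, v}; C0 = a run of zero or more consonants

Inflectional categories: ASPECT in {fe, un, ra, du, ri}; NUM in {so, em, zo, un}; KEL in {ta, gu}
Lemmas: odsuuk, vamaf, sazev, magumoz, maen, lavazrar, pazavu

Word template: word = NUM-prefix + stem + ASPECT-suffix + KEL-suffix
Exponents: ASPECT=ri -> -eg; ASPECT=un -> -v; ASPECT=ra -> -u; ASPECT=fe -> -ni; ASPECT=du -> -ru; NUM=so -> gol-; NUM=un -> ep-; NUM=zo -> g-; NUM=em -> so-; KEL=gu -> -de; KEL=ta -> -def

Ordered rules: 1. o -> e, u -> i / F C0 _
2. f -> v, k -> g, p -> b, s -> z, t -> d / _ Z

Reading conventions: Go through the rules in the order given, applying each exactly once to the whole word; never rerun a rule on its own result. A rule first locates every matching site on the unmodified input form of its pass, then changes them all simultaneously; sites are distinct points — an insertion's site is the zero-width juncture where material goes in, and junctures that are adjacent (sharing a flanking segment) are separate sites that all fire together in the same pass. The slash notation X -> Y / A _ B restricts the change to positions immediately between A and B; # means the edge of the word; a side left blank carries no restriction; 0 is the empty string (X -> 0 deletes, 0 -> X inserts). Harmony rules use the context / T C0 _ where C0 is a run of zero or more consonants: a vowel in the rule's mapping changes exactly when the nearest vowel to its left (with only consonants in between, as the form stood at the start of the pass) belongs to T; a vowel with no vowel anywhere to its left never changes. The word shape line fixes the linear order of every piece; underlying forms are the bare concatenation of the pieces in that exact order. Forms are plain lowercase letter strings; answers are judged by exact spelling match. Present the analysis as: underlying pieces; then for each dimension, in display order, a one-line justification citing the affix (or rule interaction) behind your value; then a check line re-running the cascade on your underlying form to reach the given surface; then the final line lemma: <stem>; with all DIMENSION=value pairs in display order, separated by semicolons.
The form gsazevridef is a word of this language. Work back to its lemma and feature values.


underlying: g-sazev-ru-def
ASPECT=du - signalled by the affix -ru
NUM=zo - signalled by the affix g-
KEL=ta - signalled by the affix -def
check: gsazevrudef -> gsazevridef -> gsazevridef
lemma: sazev; ASPECT=du; NUM=zo; KEL=ta


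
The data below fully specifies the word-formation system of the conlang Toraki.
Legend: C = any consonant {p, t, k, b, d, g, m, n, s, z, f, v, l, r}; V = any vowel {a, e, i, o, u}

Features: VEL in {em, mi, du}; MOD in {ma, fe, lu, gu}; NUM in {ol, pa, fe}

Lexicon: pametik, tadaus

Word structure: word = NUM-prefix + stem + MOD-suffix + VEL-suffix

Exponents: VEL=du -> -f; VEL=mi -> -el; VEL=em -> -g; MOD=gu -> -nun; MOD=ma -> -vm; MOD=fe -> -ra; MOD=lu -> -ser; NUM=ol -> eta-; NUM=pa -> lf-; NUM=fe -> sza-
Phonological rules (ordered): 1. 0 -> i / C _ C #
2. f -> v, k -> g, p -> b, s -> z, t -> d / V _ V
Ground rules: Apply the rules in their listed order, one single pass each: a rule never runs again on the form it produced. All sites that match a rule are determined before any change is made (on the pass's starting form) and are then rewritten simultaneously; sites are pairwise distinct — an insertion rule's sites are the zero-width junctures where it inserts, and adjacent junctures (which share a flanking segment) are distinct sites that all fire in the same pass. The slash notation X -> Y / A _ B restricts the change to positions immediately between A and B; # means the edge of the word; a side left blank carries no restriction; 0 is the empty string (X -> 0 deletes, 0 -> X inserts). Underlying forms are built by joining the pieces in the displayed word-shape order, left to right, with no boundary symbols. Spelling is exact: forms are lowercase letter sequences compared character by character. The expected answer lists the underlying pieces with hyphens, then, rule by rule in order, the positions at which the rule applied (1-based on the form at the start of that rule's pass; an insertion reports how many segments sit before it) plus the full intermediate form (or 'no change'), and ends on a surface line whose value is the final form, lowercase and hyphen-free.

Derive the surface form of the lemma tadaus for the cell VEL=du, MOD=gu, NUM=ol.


underlying: eta-tadaus-nun-f
1. 0 -> i / C _ C #: inserts after position(s) 12: etatadausnunif
2. f -> v, k -> g, p -> b, s -> z, t -> d / V _ V: fires at position(s) 2, 4: edadadausnunif
surface: edadadausnunif


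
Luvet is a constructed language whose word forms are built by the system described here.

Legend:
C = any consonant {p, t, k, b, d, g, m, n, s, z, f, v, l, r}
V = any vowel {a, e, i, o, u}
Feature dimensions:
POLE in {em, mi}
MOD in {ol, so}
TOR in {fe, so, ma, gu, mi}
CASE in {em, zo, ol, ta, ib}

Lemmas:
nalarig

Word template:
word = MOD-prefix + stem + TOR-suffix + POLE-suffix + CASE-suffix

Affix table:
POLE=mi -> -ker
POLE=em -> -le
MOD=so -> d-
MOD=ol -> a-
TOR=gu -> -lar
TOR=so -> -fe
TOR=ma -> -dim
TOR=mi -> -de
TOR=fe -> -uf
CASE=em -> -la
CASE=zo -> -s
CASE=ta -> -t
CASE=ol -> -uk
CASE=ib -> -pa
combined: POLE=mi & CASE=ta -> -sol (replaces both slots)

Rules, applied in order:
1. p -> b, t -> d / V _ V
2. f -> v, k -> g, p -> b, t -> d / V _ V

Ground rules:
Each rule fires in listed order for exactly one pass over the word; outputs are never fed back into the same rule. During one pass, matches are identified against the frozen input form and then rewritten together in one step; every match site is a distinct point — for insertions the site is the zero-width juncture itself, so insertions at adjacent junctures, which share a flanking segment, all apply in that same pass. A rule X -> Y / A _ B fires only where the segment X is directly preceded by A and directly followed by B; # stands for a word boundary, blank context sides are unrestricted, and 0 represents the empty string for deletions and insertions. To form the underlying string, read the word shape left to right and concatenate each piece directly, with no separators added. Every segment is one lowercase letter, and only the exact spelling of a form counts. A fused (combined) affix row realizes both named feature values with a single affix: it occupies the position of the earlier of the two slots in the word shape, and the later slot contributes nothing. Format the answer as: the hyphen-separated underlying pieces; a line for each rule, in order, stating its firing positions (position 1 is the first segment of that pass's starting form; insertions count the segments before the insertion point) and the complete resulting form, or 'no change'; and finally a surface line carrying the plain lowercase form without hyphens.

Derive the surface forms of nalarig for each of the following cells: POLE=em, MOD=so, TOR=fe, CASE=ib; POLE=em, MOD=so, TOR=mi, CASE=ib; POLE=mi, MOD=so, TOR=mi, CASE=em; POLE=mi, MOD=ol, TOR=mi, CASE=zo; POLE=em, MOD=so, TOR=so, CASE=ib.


cell POLE=em, MOD=so, TOR=fe, CASE=ib:
underlying: d-nalarig-uf-le-pa
1. p -> b, t -> d / V _ V: fires at position(s) 13: dnalarigufleba
2. f -> v, k -> g, p -> b, t -> d / V _ V: no change
surface: dnalarigufleba

cell POLE=em, MOD=so, TOR=mi, CASE=ib:
underlying: d-nalarig-de-le-pa
1. p -> b, t -> d / V _ V: fires at position(s) 13: dnalarigdeleba
2. f -> v, k -> g, p -> b, t -> d / V _ V: no change
surface: dnalarigdeleba

cell POLE=mi, MOD=so, TOR=mi, CASE=em:
underlying: d-nalarig-de-ker-la
1. p -> b, t -> d / V _ V: no change
2. f -> v, k -> g, p -> b, t -> d / V _ V: fires at position(s) 11: dnalarigdegerla
surface: dnalarigdegerla

cell POLE=mi, MOD=ol, TOR=mi, CASE=zo:
underlying: a-nalarig-de-ker-s
1. p -> b, t -> d / V _ V: no change
2. f -> v, k -> g, p -> b, t -> d / V _ V: fires at position(s) 11: analarigdegers
surface: analarigdegers

cell POLE=em, MOD=so, TOR=so, CASE=ib:
underlying: d-nalarig-fe-le-pa
1. p -> b, t -> d / V _ V: fires at position(s) 13: dnalarigfeleba
2. f -> v, k -> g, p -> b, t -> d / V _ V: no change
surface: dnalarigfeleba
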